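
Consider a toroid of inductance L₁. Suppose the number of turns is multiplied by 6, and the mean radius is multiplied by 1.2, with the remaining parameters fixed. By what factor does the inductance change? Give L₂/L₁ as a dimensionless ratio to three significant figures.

L₂/L₁ = 30.0

For a toroid, L ∝ μᵣN²A/R.
L₂/L₁ = (6)^2 × (1.2)^-1 = 30.0.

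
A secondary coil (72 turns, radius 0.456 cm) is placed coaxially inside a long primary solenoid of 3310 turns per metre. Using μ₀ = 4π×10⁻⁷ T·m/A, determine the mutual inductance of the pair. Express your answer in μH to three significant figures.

M ≈ 19.6 μH

The outer solenoid produces a uniform field B₁ = μ₀n₁I₁ across the inner coil,
so the flux linkage is N₂Φ = N₂B₁A₂ = μ₀n₁N₂A₂·I₁, giving M = μ₀n₁N₂A₂.
A₂ = πr² = π(4.560×10^-3 m)² = 6.533×10^-5 m².
M = (4π×10⁻⁷)(3310)(72)(6.533×10^-5) = 1.956×10^-5 H.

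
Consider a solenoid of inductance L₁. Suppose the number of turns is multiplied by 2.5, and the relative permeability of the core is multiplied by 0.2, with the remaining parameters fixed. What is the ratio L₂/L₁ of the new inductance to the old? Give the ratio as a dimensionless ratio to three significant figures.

For a solenoid, L ∝ μᵣN²A/ℓ.
L₂/L₁ = (2.5)^2 × (0.2) = 1.25.

L₂/L₁ = 1.25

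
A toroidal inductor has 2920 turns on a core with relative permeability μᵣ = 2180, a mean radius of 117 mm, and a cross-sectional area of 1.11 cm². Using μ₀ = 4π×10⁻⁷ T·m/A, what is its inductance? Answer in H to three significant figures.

L ≈ 3.53 H

For a thin toroid, L = μ₀μᵣN²A/(2πR).
L = (4π×10⁻⁷)(2180)(2920)²(1.110×10^-4) / (2π×0.117 m) = 3.527 H.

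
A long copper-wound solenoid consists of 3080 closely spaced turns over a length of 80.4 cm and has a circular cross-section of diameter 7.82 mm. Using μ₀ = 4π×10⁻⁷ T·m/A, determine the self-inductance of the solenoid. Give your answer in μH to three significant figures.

A = π(d/2)² = π(3.910×10^-3 m)² = 4.803×10^-5 m².
For a long solenoid, L = μ₀N²A/ℓ.
L = (4π×10⁻⁷)(3080)²(4.803×10^-5)/(0.804 m) = 7.121×10^-4 H.

L ≈ 712 μH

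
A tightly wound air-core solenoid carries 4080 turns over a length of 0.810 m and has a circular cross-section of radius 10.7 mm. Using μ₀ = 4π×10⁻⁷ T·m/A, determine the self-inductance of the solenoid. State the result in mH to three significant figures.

A = πr² = π(1.070×10^-2 m)² = 3.597×10^-4 m².
For a long solenoid, L = μ₀N²A/ℓ.
L = (4π×10⁻⁷)(4080)²(3.597×10^-4)/(0.81 m) = 9.289×10^-3 H.

L ≈ 9.29 mH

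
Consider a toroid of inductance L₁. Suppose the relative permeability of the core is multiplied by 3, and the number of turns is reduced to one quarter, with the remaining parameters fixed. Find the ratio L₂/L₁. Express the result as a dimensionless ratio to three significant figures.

For a toroid, L ∝ μᵣN²A/R.
L₂/L₁ = (3) × (0.25)^2 = 0.188.

L₂/L₁ = 0.188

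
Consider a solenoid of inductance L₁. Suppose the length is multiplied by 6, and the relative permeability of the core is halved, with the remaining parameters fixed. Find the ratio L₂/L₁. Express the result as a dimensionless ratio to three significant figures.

For a solenoid, L ∝ μᵣN²A/ℓ.
L₂/L₁ = (6)^-1 × (0.5) = 0.0833.

L₂/L₁ = 0.0833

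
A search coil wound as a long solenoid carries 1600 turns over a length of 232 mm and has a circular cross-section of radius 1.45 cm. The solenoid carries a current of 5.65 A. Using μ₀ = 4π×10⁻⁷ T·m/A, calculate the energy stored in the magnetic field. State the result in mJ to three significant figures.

A = πr² = π(1.450×10^-2 m)² = 6.605×10^-4 m².
L = μ₀N²A/ℓ = (4π×10⁻⁷)(1600)²(6.605×10^-4)/(0.232) = 9.159×10^-3 H.
U = ½LI² = ½(9.159×10^-3)(5.65)² = 0.1462 J.

U ≈ 146 mJ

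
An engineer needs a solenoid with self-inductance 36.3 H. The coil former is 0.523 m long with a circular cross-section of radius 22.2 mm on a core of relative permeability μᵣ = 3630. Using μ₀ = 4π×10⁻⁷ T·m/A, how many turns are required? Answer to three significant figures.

A = πr² = π(2.220×10^-2 m)² = 1.548×10^-3 m².
From L = μ₀μᵣN²A/ℓ, N = √(Lℓ / (μ₀μᵣA)).
N = √[(36.3)(0.523) / ((4π×10⁻⁷)(3630)×1.548×10^-3)] = √(2.688×10^6) ≈ 1639.5.

N ≈ 1640 turns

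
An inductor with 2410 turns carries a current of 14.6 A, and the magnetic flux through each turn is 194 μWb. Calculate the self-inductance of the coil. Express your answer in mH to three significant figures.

Self-inductance is defined by L = NΦ_B/I (flux linkage over current).
L = (2410)(1.940×10^-4 Wb)/(14.6 A) = 3.202×10^-2 H.

L ≈ 32.0 mH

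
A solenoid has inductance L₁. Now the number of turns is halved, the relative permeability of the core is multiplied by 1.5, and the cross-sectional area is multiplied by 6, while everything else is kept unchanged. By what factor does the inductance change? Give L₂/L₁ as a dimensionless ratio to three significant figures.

For a solenoid, L ∝ μᵣN²A/ℓ.
L₂/L₁ = (0.5)^2 × (1.5) × (6) = 2.25.

L₂/L₁ = 2.25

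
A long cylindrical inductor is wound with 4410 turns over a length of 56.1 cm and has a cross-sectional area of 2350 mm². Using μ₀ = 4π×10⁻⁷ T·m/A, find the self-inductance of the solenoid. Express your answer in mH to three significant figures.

A = 2350 mm² = 2.350×10^-3 m².
For a long solenoid, L = μ₀N²A/ℓ.
L = (4π×10⁻⁷)(4410)²(2.350×10^-3)/(0.561 m) = 0.1024 H.

L ≈ 102 mH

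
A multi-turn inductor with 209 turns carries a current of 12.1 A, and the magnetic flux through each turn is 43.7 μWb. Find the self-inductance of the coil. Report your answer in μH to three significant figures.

Self-inductance is defined by L = NΦ_B/I (flux linkage over current).
L = (209)(4.370×10^-5 Wb)/(12.1 A) = 7.548×10^-4 H.

L ≈ 755 μH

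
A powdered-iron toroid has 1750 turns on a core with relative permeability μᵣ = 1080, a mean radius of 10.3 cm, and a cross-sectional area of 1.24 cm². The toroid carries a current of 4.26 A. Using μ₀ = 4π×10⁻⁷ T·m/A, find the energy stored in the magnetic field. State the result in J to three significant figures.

U ≈ 7.23 J

L = μ₀μᵣN²A/(2πR) = (4π×10⁻⁷)(1080)(1750)²(1.240×10^-4)/(2π×0.103) = 0.7964 H.
U = ½LI² = ½(0.7964)(4.26)² = 7.226 J.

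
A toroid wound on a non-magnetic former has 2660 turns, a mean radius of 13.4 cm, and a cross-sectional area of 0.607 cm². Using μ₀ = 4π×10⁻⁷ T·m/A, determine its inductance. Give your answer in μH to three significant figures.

L ≈ 641 μH

For a thin toroid, L = μ₀N²A/(2πR).
L = (4π×10⁻⁷)(2660)²(6.070×10^-5) / (2π×0.134 m) = 6.410×10^-4 H.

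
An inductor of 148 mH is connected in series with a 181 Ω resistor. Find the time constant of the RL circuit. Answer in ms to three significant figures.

τ = L/R = (0.148 H)/(181 Ω) = 8.177×10^-4 s.

τ ≈ 0.818 ms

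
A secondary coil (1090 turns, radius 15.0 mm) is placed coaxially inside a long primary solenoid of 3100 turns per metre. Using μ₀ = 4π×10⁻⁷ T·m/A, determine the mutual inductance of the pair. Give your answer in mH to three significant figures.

M ≈ 3.00 mH

The outer solenoid produces a uniform field B₁ = μ₀n₁I₁ across the inner coil,
so the flux linkage is N₂Φ = N₂B₁A₂ = μ₀n₁N₂A₂·I₁, giving M = μ₀n₁N₂A₂.
A₂ = πr² = π(1.500×10^-2 m)² = 7.069×10^-4 m².
M = (4π×10⁻⁷)(3100)(1090)(7.069×10^-4) = 3.001×10^-3 H.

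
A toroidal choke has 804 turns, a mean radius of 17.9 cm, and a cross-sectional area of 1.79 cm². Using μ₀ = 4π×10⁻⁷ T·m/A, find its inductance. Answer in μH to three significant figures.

L ≈ 129 μH

For a thin toroid, L = μ₀N²A/(2πR).
L = (4π×10⁻⁷)(804)²(1.790×10^-4) / (2π×0.179 m) = 1.293×10^-4 H.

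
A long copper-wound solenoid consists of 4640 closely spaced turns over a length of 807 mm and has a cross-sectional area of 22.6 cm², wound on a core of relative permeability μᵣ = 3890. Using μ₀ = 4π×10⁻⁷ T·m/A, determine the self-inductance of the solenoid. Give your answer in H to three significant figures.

A = 22.6 cm² = 2.260×10^-3 m².
For a long solenoid, L = μ₀μᵣN²A/ℓ.
L = (4π×10⁻⁷)(3890)(4640)²(2.260×10^-3)/(0.807 m) = 294.7 H.

L ≈ 295 H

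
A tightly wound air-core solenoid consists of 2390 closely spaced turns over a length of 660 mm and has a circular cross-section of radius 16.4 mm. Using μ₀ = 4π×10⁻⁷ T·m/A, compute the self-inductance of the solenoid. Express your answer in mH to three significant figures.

A = πr² = π(1.640×10^-2 m)² = 8.450×10^-4 m².
For a long solenoid, L = μ₀N²A/ℓ.
L = (4π×10⁻⁷)(2390)²(8.450×10^-4)/(0.66 m) = 9.190×10^-3 H.

L ≈ 9.19 mH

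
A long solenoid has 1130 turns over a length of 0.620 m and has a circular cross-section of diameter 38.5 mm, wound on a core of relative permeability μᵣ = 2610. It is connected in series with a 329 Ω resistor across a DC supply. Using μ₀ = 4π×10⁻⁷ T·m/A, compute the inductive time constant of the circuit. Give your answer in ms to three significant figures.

A = π(d/2)² = π(1.925×10^-2 m)² = 1.164×10^-3 m².
L = μ₀μᵣN²A/ℓ = (4π×10⁻⁷)(2610)(1130)²(1.164×10^-3)/(0.62) = 7.864 H.
τ = L/R = (7.864)/(329) = 2.390×10^-2 s.

τ ≈ 23.9 ms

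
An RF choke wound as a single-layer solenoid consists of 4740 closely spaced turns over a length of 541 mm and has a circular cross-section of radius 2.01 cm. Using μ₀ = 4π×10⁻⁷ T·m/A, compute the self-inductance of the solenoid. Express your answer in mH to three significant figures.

A = πr² = π(2.010×10^-2 m)² = 1.269×10^-3 m².
For a long solenoid, L = μ₀N²A/ℓ.
L = (4π×10⁻⁷)(4740)²(1.269×10^-3)/(0.541 m) = 6.624×10^-2 H.

L ≈ 66.2 mH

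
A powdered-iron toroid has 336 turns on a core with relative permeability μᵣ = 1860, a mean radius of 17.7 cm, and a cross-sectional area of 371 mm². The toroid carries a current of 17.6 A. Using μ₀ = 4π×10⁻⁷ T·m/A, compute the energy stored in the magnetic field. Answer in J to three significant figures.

L = μ₀μᵣN²A/(2πR) = (4π×10⁻⁷)(1860)(336)²(3.710×10^-4)/(2π×0.177) = 8.803×10^-2 H.
U = ½LI² = ½(8.803×10^-2)(17.6)² = 13.63 J.

U ≈ 13.6 J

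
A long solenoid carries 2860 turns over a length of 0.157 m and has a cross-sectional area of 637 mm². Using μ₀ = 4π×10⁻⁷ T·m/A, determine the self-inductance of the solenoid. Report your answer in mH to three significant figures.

A = 637 mm² = 6.370×10^-4 m².
For a long solenoid, L = μ₀N²A/ℓ.
L = (4π×10⁻⁷)(2860)²(6.370×10^-4)/(0.157 m) = 4.170×10^-2 H.

L ≈ 41.7 mH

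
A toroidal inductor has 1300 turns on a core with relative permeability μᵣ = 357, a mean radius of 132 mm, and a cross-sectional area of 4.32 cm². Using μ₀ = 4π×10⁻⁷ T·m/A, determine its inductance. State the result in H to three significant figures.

For a thin toroid, L = μ₀μᵣN²A/(2πR).
L = (4π×10⁻⁷)(357)(1300)²(4.320×10^-4) / (2π×0.132 m) = 0.3949 H.

L ≈ 0.395 H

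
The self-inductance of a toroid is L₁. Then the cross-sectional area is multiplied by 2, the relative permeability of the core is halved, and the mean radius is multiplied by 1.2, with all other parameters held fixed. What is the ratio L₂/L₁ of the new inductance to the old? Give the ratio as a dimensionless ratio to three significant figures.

For a toroid, L ∝ μᵣN²A/R.
L₂/L₁ = (2) × (0.5) × (1.2)^-1 = 0.833.

L₂/L₁ = 0.833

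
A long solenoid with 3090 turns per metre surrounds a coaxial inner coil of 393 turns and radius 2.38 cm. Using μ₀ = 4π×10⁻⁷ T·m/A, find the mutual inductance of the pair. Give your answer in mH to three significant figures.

M ≈ 2.72 mH

The outer solenoid produces a uniform field B₁ = μ₀n₁I₁ across the inner coil,
so the flux linkage is N₂Φ = N₂B₁A₂ = μ₀n₁N₂A₂·I₁, giving M = μ₀n₁N₂A₂.
A₂ = πr² = π(2.380×10^-2 m)² = 1.780×10^-3 m².
M = (4π×10⁻⁷)(3090)(393)(1.780×10^-3) = 2.716×10^-3 H.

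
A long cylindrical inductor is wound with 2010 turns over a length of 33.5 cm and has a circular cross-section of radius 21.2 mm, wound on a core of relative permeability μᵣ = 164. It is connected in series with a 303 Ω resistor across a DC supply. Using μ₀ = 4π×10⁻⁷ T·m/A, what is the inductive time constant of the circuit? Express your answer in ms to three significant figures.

A = πr² = π(2.120×10^-2 m)² = 1.412×10^-3 m².
L = μ₀μᵣN²A/ℓ = (4π×10⁻⁷)(164)(2010)²(1.412×10^-3)/(0.335) = 3.509 H.
τ = L/R = (3.509)/(303) = 1.158×10^-2 s.

τ ≈ 11.6 ms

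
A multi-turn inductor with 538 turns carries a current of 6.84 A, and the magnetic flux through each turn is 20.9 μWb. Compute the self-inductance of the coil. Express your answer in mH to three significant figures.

Self-inductance is defined by L = NΦ_B/I (flux linkage over current).
L = (538)(2.090×10^-5 Wb)/(6.84 A) = 1.644×10^-3 H.

L ≈ 1.64 mH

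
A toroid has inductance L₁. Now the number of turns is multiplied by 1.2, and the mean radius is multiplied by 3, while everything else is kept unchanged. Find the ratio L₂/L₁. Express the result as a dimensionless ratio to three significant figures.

For a toroid, L ∝ μᵣN²A/R.
L₂/L₁ = (1.2)^2 × (3)^-1 = 0.480.

L₂/L₁ = 0.480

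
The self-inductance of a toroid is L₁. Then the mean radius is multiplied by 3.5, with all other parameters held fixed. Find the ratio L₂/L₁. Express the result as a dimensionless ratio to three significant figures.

For a toroid, L ∝ μᵣN²A/R.
L₂/L₁ = (3.5)^-1 = 0.286.

L₂/L₁ = 0.286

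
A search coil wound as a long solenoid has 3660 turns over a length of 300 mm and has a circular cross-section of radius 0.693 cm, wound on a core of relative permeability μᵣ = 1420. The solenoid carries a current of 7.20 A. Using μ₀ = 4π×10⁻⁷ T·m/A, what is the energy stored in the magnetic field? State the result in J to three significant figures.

A = πr² = π(6.930×10^-3 m)² = 1.509×10^-4 m².
L = μ₀μᵣN²A/ℓ = (4π×10⁻⁷)(1420)(3660)²(1.509×10^-4)/(0.3) = 12.02 H.
U = ½LI² = ½(12.02)(7.20)² = 311.6 J.

U ≈ 312 J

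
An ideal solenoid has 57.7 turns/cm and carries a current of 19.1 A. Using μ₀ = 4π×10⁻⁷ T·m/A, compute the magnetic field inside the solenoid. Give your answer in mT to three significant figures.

Inside a long solenoid, B = μ₀nI.
B = (4π×10⁻⁷)(5.770×10^3 m⁻¹)(19.1 A) = 0.13849 T.

B ≈ 138 mT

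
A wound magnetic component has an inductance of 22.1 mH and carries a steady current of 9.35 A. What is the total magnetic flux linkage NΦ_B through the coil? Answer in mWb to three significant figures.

From L = NΦ_B/I, the flux linkage is NΦ_B = LI.
NΦ_B = (2.210×10^-2 H)(9.35 A) = 0.2066 Wb.

NΦ_B ≈ 207 mWb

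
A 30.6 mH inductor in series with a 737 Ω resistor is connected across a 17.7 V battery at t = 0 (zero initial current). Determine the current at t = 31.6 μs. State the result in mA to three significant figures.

τ = L/R = 3.060×10^-2/737 = 4.152×10^-5 s; final current I_∞ = ε/R = 17.7/737 = 2.402×10^-2 A.
I(t) = I_∞(1 − e^(−t/τ)) with t/τ = 0.761.
I = (2.402×10^-2)(1 − e^(−0.761)) = 1.280×10^-2 A.

I ≈ 12.8 mA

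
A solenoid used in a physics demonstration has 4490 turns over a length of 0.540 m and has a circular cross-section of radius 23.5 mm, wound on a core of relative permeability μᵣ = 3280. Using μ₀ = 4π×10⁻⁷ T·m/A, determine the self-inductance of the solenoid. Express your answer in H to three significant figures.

A = πr² = π(2.350×10^-2 m)² = 1.7349×10^-3 m².
For a long solenoid, L = μ₀μᵣN²A/ℓ.
L = (4π×10⁻⁷)(3280)(4490)²(1.7349×10^-3)/(0.54 m) = 267 H.

L ≈ 267 H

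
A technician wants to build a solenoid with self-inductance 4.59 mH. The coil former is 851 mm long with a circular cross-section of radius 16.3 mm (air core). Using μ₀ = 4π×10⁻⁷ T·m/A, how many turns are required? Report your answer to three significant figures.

A = πr² = π(1.630×10^-2 m)² = 8.347×10^-4 m².
From L = μ₀N²A/ℓ, N = √(Lℓ / (μ₀A)).
N = √[(4.590×10^-3)(0.851) / ((4π×10⁻⁷)×8.347×10^-4)] = √(3.724×10^6) ≈ 1929.8.

N ≈ 1930 turns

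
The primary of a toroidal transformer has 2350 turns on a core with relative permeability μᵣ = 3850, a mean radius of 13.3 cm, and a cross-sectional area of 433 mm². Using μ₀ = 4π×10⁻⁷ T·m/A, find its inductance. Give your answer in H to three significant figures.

L ≈ 13.8 H

For a thin toroid, L = μ₀μᵣN²A/(2πR).
L = (4π×10⁻⁷)(3850)(2350)²(4.330×10^-4) / (2π×0.133 m) = 13.84 H.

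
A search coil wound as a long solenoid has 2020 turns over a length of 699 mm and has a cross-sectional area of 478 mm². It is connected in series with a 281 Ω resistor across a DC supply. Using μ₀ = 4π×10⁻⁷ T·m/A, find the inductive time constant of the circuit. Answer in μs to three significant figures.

A = 478 mm² = 4.780×10^-4 m².
L = μ₀N²A/ℓ = (4π×10⁻⁷)(2020)²(4.780×10^-4)/(0.699) = 3.506×10^-3 H.
τ = L/R = (3.506×10^-3)/(281) = 1.248×10^-5 s.

τ ≈ 12.5 μs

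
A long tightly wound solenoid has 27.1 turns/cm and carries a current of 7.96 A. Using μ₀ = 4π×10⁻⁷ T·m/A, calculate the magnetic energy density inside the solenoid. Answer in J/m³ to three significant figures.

u ≈ 292 J/m³

B = μ₀nI = (4π×10⁻⁷)(2.710×10^3)(7.96) = 2.711×10^-2 T.
u = B²/(2μ₀) = (2.711×10^-2)²/(2×4π×10⁻⁷) = 292.4 J/m³.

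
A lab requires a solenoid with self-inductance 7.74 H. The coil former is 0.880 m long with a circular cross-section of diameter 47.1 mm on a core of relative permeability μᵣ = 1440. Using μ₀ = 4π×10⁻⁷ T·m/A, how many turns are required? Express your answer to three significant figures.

N ≈ 1470 turns

A = π(d/2)² = π(2.355×10^-2 m)² = 1.742×10^-3 m².
From L = μ₀μᵣN²A/ℓ, N = √(Lℓ / (μ₀μᵣA)).
N = √[(7.74)(0.88) / ((4π×10⁻⁷)(1440)×1.742×10^-3)] = √(2.160×10^6) ≈ 1469.8.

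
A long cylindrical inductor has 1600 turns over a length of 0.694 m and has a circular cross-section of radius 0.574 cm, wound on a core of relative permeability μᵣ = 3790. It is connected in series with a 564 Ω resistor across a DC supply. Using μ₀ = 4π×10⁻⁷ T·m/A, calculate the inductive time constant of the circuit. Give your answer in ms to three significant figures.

A = πr² = π(5.740×10^-3 m)² = 1.035×10^-4 m².
L = μ₀μᵣN²A/ℓ = (4π×10⁻⁷)(3790)(1600)²(1.035×10^-4)/(0.694) = 1.818 H.
τ = L/R = (1.818)/(564) = 3.224×10^-3 s.

τ ≈ 3.22 ms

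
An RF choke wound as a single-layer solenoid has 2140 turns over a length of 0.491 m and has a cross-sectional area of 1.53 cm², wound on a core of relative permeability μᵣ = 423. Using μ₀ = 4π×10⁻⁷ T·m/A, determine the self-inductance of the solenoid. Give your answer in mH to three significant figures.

L ≈ 759 mH

A = 1.53 cm² = 1.530×10^-4 m².
For a long solenoid, L = μ₀μᵣN²A/ℓ.
L = (4π×10⁻⁷)(423)(2140)²(1.530×10^-4)/(0.491 m) = 0.7586 H.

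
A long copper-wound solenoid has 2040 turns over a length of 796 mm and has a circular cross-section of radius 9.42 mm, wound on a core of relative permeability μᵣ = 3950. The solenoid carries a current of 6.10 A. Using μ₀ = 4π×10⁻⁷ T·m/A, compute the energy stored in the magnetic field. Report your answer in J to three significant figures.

A = πr² = π(9.420×10^-3 m)² = 2.788×10^-4 m².
L = μ₀μᵣN²A/ℓ = (4π×10⁻⁷)(3950)(2040)²(2.788×10^-4)/(0.796) = 7.234 H.
U = ½LI² = ½(7.234)(6.10)² = 134.6 J.

U ≈ 135 J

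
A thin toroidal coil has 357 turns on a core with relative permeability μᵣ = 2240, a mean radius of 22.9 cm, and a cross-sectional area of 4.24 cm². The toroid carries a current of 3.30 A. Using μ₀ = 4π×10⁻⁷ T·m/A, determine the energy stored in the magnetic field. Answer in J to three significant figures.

L = μ₀μᵣN²A/(2πR) = (4π×10⁻⁷)(2240)(357)²(4.240×10^-4)/(2π×0.229) = 0.1057 H.
U = ½LI² = ½(0.1057)(3.30)² = 0.5756 J.

U ≈ 0.576 J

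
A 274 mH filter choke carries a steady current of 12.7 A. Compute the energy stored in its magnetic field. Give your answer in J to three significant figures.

Stored magnetic energy: U = ½LI².
U = ½(0.274 H)(12.7 A)² = 22.1 J.

U ≈ 22.1 J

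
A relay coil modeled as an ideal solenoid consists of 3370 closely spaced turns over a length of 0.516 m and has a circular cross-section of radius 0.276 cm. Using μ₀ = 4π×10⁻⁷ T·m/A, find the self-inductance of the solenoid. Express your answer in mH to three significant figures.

A = πr² = π(2.760×10^-3 m)² = 2.393×10^-5 m².
For a long solenoid, L = μ₀N²A/ℓ.
L = (4π×10⁻⁷)(3370)²(2.393×10^-5)/(0.516 m) = 6.619×10^-4 H.

L ≈ 0.662 mH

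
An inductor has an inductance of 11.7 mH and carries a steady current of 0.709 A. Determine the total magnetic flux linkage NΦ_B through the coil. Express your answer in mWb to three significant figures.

NΦ_B ≈ 8.30 mWb

From L = NΦ_B/I, the flux linkage is NΦ_B = LI.
NΦ_B = (1.170×10^-2 H)(0.709 A) = 8.295×10^-3 Wb.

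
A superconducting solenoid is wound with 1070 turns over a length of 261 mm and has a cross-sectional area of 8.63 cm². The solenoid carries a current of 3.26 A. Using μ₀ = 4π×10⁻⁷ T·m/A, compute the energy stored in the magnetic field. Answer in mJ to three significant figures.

U ≈ 25.3 mJ

A = 8.63 cm² = 8.630×10^-4 m².
L = μ₀N²A/ℓ = (4π×10⁻⁷)(1070)²(8.630×10^-4)/(0.261) = 4.757×10^-3 H.
U = ½LI² = ½(4.757×10^-3)(3.26)² = 2.528×10^-2 J.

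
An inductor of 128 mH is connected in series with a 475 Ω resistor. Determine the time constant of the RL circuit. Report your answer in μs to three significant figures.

τ ≈ 269 μs

τ = L/R = (0.128 H)/(475 Ω) = 2.6947×10^-4 s.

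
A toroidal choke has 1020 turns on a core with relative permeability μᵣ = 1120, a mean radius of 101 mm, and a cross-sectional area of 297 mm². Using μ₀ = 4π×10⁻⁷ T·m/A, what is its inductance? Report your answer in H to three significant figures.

For a thin toroid, L = μ₀μᵣN²A/(2πR).
L = (4π×10⁻⁷)(1120)(1020)²(2.970×10^-4) / (2π×0.101 m) = 0.6853 H.

L ≈ 0.685 H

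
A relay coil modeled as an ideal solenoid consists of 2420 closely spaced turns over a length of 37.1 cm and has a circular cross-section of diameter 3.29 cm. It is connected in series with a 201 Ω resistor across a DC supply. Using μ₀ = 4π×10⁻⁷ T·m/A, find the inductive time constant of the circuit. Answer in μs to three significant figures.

A = π(d/2)² = π(1.645×10^-2 m)² = 8.501×10^-4 m².
L = μ₀N²A/ℓ = (4π×10⁻⁷)(2420)²(8.501×10^-4)/(0.371) = 1.686×10^-2 H.
τ = L/R = (1.686×10^-2)/(201) = 8.390×10^-5 s.

τ ≈ 83.9 μs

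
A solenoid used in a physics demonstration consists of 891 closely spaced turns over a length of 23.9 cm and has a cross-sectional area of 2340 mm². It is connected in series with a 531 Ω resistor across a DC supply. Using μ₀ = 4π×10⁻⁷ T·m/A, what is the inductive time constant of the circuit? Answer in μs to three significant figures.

τ ≈ 18.4 μs

A = 2340 mm² = 2.340×10^-3 m².
L = μ₀N²A/ℓ = (4π×10⁻⁷)(891)²(2.340×10^-3)/(0.239) = 9.767×10^-3 H.
τ = L/R = (9.767×10^-3)/(531) = 1.839×10^-5 s.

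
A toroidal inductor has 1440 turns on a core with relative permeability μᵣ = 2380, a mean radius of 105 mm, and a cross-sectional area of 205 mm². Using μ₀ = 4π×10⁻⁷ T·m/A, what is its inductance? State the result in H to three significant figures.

L ≈ 1.93 H

For a thin toroid, L = μ₀μᵣN²A/(2πR).
L = (4π×10⁻⁷)(2380)(1440)²(2.050×10^-4) / (2π×0.105 m) = 1.927 H.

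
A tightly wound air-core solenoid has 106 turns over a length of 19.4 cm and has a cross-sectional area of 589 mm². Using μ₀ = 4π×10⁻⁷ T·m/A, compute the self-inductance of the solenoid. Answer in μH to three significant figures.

L ≈ 42.9 μH

A = 589 mm² = 5.890×10^-4 m².
For a long solenoid, L = μ₀N²A/ℓ.
L = (4π×10⁻⁷)(106)²(5.890×10^-4)/(0.194 m) = 4.287×10^-5 H.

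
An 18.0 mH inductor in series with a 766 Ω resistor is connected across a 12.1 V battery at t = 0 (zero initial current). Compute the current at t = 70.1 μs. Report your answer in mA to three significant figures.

I ≈ 15.0 mA

τ = L/R = 1.800×10^-2/766 = 2.350×10^-5 s; final current I_∞ = ε/R = 12.1/766 = 1.580×10^-2 A.
I(t) = I_∞(1 − e^(−t/τ)) with t/τ = 2.983.
I = (1.580×10^-2)(1 − e^(−2.983)) = 1.500×10^-2 A.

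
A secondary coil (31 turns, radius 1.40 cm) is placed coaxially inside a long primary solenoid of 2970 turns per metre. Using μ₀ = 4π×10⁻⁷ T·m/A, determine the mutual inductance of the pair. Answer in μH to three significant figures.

The outer solenoid produces a uniform field B₁ = μ₀n₁I₁ across the inner coil,
so the flux linkage is N₂Φ = N₂B₁A₂ = μ₀n₁N₂A₂·I₁, giving M = μ₀n₁N₂A₂.
A₂ = πr² = π(1.400×10^-2 m)² = 6.158×10^-4 m².
M = (4π×10⁻⁷)(2970)(31)(6.158×10^-4) = 7.124×10^-5 H.

M ≈ 71.2 μH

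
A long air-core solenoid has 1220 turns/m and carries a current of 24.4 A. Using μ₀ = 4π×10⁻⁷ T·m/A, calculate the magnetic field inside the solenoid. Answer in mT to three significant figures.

B ≈ 37.4 mT

Inside a long solenoid, B = μ₀nI.
B = (4π×10⁻⁷)(1.220×10^3 m⁻¹)(24.4 A) = 3.741×10^-2 T.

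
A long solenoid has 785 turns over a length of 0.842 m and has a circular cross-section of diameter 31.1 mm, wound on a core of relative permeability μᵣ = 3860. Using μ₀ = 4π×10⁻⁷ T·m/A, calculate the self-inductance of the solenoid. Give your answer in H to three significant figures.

L ≈ 2.70 H

A = π(d/2)² = π(1.555×10^-2 m)² = 7.596×10^-4 m².
For a long solenoid, L = μ₀μᵣN²A/ℓ.
L = (4π×10⁻⁷)(3860)(785)²(7.596×10^-4)/(0.842 m) = 2.697 H.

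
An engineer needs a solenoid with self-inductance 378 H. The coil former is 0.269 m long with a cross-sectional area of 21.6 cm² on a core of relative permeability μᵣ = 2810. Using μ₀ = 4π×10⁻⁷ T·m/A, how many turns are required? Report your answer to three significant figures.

N ≈ 3650 turns

A = 21.6 cm² = 2.160×10^-3 m².
From L = μ₀μᵣN²A/ℓ, N = √(Lℓ / (μ₀μᵣA)).
N = √[(378)(0.269) / ((4π×10⁻⁷)(2810)×2.160×10^-3)] = √(1.333×10^7) ≈ 3651.2.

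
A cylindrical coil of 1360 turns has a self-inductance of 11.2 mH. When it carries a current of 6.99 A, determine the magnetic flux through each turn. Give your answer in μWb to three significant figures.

From L = NΦ_B/I, the flux per turn is Φ_B = LI/N.
Φ_B = (1.120×10^-2 H)(6.99 A)/1360 = 5.756×10^-5 Wb.

Φ_B ≈ 57.6 μWb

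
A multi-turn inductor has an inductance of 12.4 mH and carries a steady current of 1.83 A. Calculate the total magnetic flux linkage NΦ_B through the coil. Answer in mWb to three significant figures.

NΦ_B ≈ 22.7 mWb

From L = NΦ_B/I, the flux linkage is NΦ_B = LI.
NΦ_B = (1.240×10^-2 H)(1.83 A) = 2.269×10^-2 Wb.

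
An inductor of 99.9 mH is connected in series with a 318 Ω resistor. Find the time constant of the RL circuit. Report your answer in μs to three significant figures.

τ = L/R = (9.990×10^-2 H)/(318 Ω) = 3.142×10^-4 s.

τ ≈ 314 μs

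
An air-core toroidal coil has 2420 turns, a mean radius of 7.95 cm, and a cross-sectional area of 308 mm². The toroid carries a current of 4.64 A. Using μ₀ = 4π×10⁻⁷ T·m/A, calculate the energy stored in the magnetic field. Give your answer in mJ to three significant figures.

L = μ₀N²A/(2πR) = (4π×10⁻⁷)(2420)²(3.080×10^-4)/(2π×7.950×10^-2) = 4.538×10^-3 H.
U = ½LI² = ½(4.538×10^-3)(4.64)² = 4.8848×10^-2 J.

U ≈ 48.8 mJ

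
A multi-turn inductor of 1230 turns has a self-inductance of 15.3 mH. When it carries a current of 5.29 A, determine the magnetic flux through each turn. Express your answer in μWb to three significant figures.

Φ_B ≈ 65.8 μWb

From L = NΦ_B/I, the flux per turn is Φ_B = LI/N.
Φ_B = (1.530×10^-2 H)(5.29 A)/1230 = 6.580×10^-5 Wb.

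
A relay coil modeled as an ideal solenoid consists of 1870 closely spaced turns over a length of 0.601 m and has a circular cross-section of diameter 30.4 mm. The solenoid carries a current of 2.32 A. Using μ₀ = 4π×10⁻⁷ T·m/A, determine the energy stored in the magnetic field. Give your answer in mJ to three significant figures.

U ≈ 14.3 mJ

A = π(d/2)² = π(1.520×10^-2 m)² = 7.258×10^-4 m².
L = μ₀N²A/ℓ = (4π×10⁻⁷)(1870)²(7.258×10^-4)/(0.601) = 5.307×10^-3 H.
U = ½LI² = ½(5.307×10^-3)(2.32)² = 1.428×10^-2 J.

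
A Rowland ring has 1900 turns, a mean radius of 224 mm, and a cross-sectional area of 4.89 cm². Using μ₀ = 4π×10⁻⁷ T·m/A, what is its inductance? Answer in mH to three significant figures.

L ≈ 1.58 mH

For a thin toroid, L = μ₀N²A/(2πR).
L = (4π×10⁻⁷)(1900)²(4.890×10^-4) / (2π×0.224 m) = 1.576×10^-3 H.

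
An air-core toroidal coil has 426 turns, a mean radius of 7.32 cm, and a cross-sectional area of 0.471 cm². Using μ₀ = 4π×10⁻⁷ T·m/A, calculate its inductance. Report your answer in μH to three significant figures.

For a thin toroid, L = μ₀N²A/(2πR).
L = (4π×10⁻⁷)(426)²(4.710×10^-5) / (2π×7.320×10^-2 m) = 2.335×10^-5 H.

L ≈ 23.4 μH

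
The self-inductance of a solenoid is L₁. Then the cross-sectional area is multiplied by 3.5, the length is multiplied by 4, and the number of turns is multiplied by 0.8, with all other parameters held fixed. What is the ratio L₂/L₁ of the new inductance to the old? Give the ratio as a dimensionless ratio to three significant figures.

For a solenoid, L ∝ μᵣN²A/ℓ.
L₂/L₁ = (3.5) × (4)^-1 × (0.8)^2 = 0.560.

L₂/L₁ = 0.560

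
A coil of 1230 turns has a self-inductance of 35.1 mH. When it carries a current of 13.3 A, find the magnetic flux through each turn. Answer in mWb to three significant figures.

Φ_B ≈ 0.380 mWb

From L = NΦ_B/I, the flux per turn is Φ_B = LI/N.
Φ_B = (3.510×10^-2 H)(13.3 A)/1230 = 3.795×10^-4 Wb.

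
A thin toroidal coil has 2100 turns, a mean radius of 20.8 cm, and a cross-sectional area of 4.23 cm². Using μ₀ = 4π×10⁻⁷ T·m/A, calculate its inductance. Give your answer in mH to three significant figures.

For a thin toroid, L = μ₀N²A/(2πR).
L = (4π×10⁻⁷)(2100)²(4.230×10^-4) / (2π×0.208 m) = 1.794×10^-3 H.

L ≈ 1.79 mH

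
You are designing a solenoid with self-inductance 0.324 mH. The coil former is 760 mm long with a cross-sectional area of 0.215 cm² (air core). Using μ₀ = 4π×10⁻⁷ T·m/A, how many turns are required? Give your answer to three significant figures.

N ≈ 3020 turns

A = 0.215 cm² = 2.150×10^-5 m².
From L = μ₀N²A/ℓ, N = √(Lℓ / (μ₀A)).
N = √[(3.240×10^-4)(0.76) / ((4π×10⁻⁷)×2.150×10^-5)] = √(9.114×10^6) ≈ 3018.9.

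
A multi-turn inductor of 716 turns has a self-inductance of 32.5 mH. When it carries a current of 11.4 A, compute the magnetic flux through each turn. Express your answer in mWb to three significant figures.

Φ_B ≈ 0.517 mWb

From L = NΦ_B/I, the flux per turn is Φ_B = LI/N.
Φ_B = (3.250×10^-2 H)(11.4 A)/716 = 5.1746×10^-4 Wb.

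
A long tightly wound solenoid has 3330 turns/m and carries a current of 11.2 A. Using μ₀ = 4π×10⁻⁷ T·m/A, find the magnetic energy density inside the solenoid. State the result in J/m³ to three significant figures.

B = μ₀nI = (4π×10⁻⁷)(3.330×10^3)(11.2) = 4.687×10^-2 T.
u = B²/(2μ₀) = (4.687×10^-2)²/(2×4π×10⁻⁷) = 874 J/m³.

u ≈ 874 J/m³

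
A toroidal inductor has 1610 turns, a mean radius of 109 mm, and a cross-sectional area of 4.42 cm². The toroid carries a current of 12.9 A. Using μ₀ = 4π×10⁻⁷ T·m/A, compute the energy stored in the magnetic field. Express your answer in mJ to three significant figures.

U ≈ 175 mJ

L = μ₀N²A/(2πR) = (4π×10⁻⁷)(1610)²(4.420×10^-4)/(2π×0.109) = 2.102×10^-3 H.
U = ½LI² = ½(2.102×10^-3)(12.9)² = 0.1749 J.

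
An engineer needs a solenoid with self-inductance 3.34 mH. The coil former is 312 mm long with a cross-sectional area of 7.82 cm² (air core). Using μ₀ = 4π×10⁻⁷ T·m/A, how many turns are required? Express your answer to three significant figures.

N ≈ 1030 turns

A = 7.82 cm² = 7.820×10^-4 m².
From L = μ₀N²A/ℓ, N = √(Lℓ / (μ₀A)).
N = √[(3.340×10^-3)(0.312) / ((4π×10⁻⁷)×7.820×10^-4)] = √(1.060×10^6) ≈ 1029.8.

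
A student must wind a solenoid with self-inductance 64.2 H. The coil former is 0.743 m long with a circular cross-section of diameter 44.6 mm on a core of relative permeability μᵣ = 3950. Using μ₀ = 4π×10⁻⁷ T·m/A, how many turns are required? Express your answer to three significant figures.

A = π(d/2)² = π(2.230×10^-2 m)² = 1.562×10^-3 m².
From L = μ₀μᵣN²A/ℓ, N = √(Lℓ / (μ₀μᵣA)).
N = √[(64.2)(0.743) / ((4π×10⁻⁷)(3950)×1.562×10^-3)] = √(6.151×10^6) ≈ 2480.2.

N ≈ 2480 turns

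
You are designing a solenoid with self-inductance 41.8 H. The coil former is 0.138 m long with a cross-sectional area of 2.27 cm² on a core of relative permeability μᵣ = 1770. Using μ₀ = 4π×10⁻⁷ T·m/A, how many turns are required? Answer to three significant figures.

N ≈ 3380 turns

A = 2.27 cm² = 2.270×10^-4 m².
From L = μ₀μᵣN²A/ℓ, N = √(Lℓ / (μ₀μᵣA)).
N = √[(41.8)(0.138) / ((4π×10⁻⁷)(1770)×2.270×10^-4)] = √(1.142×10^7) ≈ 3380.1.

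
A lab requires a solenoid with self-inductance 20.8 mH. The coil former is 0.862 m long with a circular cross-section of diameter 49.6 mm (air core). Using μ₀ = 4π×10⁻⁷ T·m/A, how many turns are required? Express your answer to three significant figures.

N ≈ 2720 turns

A = π(d/2)² = π(2.480×10^-2 m)² = 1.932×10^-3 m².
From L = μ₀N²A/ℓ, N = √(Lℓ / (μ₀A)).
N = √[(2.080×10^-2)(0.862) / ((4π×10⁻⁷)×1.932×10^-3)] = √(7.384×10^6) ≈ 2717.4.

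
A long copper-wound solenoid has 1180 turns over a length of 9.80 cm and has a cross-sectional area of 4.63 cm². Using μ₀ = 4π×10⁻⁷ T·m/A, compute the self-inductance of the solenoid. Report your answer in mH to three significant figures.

A = 4.63 cm² = 4.630×10^-4 m².
For a long solenoid, L = μ₀N²A/ℓ.
L = (4π×10⁻⁷)(1180)²(4.630×10^-4)/(9.800×10^-2 m) = 8.267×10^-3 H.

L ≈ 8.27 mH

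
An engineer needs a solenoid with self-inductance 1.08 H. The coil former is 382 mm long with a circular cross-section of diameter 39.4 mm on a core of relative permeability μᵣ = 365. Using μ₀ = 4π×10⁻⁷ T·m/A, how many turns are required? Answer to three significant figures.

A = π(d/2)² = π(1.970×10^-2 m)² = 1.219×10^-3 m².
From L = μ₀μᵣN²A/ℓ, N = √(Lℓ / (μ₀μᵣA)).
N = √[(1.08)(0.382) / ((4π×10⁻⁷)(365)×1.219×10^-3)] = √(7.377×10^5) ≈ 858.9.

N ≈ 859 turns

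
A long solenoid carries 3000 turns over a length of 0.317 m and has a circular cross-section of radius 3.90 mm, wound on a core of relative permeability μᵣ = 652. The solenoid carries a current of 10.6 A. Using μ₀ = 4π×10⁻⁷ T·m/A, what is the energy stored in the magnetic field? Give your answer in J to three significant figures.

A = πr² = π(3.900×10^-3 m)² = 4.778×10^-5 m².
L = μ₀μᵣN²A/ℓ = (4π×10⁻⁷)(652)(3000)²(4.778×10^-5)/(0.317) = 1.112 H.
U = ½LI² = ½(1.112)(10.6)² = 62.446 J.

U ≈ 62.4 J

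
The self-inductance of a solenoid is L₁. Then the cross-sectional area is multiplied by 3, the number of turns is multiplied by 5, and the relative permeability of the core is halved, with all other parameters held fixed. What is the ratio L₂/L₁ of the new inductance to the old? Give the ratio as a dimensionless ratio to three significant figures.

For a solenoid, L ∝ μᵣN²A/ℓ.
L₂/L₁ = (3) × (5)^2 × (0.5) = 37.5.

L₂/L₁ = 37.5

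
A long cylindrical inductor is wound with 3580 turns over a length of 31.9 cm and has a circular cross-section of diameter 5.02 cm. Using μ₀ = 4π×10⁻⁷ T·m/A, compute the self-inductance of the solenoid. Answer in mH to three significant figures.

L ≈ 99.9 mH

A = π(d/2)² = π(2.510×10^-2 m)² = 1.979×10^-3 m².
For a long solenoid, L = μ₀N²A/ℓ.
L = (4π×10⁻⁷)(3580)²(1.979×10^-3)/(0.319 m) = 9.993×10^-2 H.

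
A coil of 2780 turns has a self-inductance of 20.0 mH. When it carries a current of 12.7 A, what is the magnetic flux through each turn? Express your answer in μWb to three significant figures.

From L = NΦ_B/I, the flux per turn is Φ_B = LI/N.
Φ_B = (2.000×10^-2 H)(12.7 A)/2780 = 9.137×10^-5 Wb.

Φ_B ≈ 91.4 μWb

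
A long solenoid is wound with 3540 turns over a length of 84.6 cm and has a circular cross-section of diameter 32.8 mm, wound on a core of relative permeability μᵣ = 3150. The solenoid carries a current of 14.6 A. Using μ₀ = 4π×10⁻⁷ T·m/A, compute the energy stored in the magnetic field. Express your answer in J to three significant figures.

U ≈ 5280 J

A = π(d/2)² = π(1.640×10^-2 m)² = 8.450×10^-4 m².
L = μ₀μᵣN²A/ℓ = (4π×10⁻⁷)(3150)(3540)²(8.450×10^-4)/(0.846) = 49.54 H.
U = ½LI² = ½(49.54)(14.6)² = 5.280×10^3 J.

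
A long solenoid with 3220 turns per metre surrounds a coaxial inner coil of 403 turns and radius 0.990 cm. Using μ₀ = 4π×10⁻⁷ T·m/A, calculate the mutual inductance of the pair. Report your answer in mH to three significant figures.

The outer solenoid produces a uniform field B₁ = μ₀n₁I₁ across the inner coil,
so the flux linkage is N₂Φ = N₂B₁A₂ = μ₀n₁N₂A₂·I₁, giving M = μ₀n₁N₂A₂.
A₂ = πr² = π(9.900×10^-3 m)² = 3.079×10^-4 m².
M = (4π×10⁻⁷)(3220)(403)(3.079×10^-4) = 5.021×10^-4 H.

M ≈ 0.502 mH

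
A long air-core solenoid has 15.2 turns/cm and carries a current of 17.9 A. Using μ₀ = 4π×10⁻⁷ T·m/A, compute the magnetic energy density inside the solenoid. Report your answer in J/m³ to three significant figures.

B = μ₀nI = (4π×10⁻⁷)(1.520×10^3)(17.9) = 3.419×10^-2 T.
u = B²/(2μ₀) = (3.419×10^-2)²/(2×4π×10⁻⁷) = 465.1 J/m³.

u ≈ 465 J/m³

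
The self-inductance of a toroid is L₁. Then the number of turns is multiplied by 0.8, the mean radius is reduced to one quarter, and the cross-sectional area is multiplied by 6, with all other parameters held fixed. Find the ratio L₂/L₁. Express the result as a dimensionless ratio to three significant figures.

L₂/L₁ = 15.4

For a toroid, L ∝ μᵣN²A/R.
L₂/L₁ = (0.8)^2 × (0.25)^-1 × (6) = 15.4.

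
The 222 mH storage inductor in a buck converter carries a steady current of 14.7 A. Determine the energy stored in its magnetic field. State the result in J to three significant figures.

Stored magnetic energy: U = ½LI².
U = ½(0.222 H)(14.7 A)² = 23.99 J.

U ≈ 24.0 J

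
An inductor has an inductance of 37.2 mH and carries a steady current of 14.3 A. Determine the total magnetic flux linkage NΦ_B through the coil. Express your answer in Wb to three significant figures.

From L = NΦ_B/I, the flux linkage is NΦ_B = LI.
NΦ_B = (3.720×10^-2 H)(14.3 A) = 0.532 Wb.

NΦ_B ≈ 0.532 Wb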